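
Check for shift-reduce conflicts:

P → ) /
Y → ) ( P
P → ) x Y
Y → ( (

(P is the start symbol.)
A shift-reduce conflict occurs when an LR(0) state has both:
  - a complete (reduce) item [A → α .] (dot at the end), and
  - a shift item [B → β . c γ] (dot before a terminal).

Augment with P' → P and build the canonical LR(0) collection (I0 = CLOSURE({[P' → . P]}), then GOTO on every symbol after a dot until no new states appear). It has 11 states:
  I0: { [P → . ) /], [P → . ) x Y], [P' → . P] }  — shift
  I1: { [P → ) . /], [P → ) . x Y] }  — shift
  I2: { [P' → P .] }  — accept
  I3: { [P → ) / .] }  — reduce
  I4: { [P → ) x . Y], [Y → . ( (], [Y → . ) ( P] }  — shift
  I5: { [Y → ( . (] }  — shift
  I6: { [Y → ) . ( P] }  — shift
  I7: { [P → ) x Y .] }  — reduce
  I8: { [P → . ) /], [P → . ) x Y], [Y → ) ( . P] }  — shift
  I9: { [Y → ) ( P .] }  — reduce
  I10: { [Y → ( ( .] }  — reduce

No state contains both a complete item and a shift item.

Answer: No shift-reduce conflicts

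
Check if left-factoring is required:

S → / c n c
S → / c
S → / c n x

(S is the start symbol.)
Left-factoring is needed when two productions for the same non-terminal
share a common prefix on the right-hand side.

Productions for S:
  S → / c n c
  S → / c
  S → / c n x

Found common prefix '/ c' in productions for S

Answer: Yes, S has productions with common prefix '/ c'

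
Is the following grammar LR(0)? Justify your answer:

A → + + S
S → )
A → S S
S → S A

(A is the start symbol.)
Augment with A' → A and build the canonical LR(0) collection (I0 = CLOSURE({[A' → . A]}), then GOTO on every symbol after a dot until no new states appear). It has 9 states:
  I0: { [A → . + + S], [A → . S S], [A' → . A], [S → . )], [S → . S A] }  — shift
  I1: { [S → ) .] }  — reduce
  I2: { [A → + . + S] }  — shift
  I3: { [A' → A .] }  — accept
  I4: { [A → . + + S], [A → . S S], [A → S . S], [S → . )], [S → . S A], [S → S . A] }  — shift
  I5: { [S → S A .] }  — reduce
  I6: { [A → . + + S], [A → . S S], [A → S . S], [A → S S .], [S → . )], [S → . S A], [S → S . A] }  — shift, reduce
  I7: { [A → + + . S], [S → . )], [S → . S A] }  — shift
  I8: { [A → + + S .], [A → . + + S], [A → . S S], [S → . )], [S → . S A], [S → S . A] }  — shift, reduce

Conflict in state I6:
  Shift-reduce conflict between [A → S S .] and [A → . + + S]
So the grammar is NOT LR(0).

Answer: No. Shift-reduce conflict between [A → S S .] and [A → . + + S]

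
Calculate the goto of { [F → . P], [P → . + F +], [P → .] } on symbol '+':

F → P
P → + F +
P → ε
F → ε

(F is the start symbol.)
{ [F → . P], [F → .], [P → + . F +], [P → . + F +], [P → .] }

GOTO(I, '+') = CLOSURE({ [A → αX.β] : [A → α.Xβ] ∈ I, X = '+' })

Items with dot before '+', with the dot advanced:
  [P → . + F +] → [P → + . F +]
Closure of the advanced items:
  [P → + . F +] has the dot before F: add [F → . P], [F → .]
  [F → . P] has the dot before P: add [P → . + F +], [P → .]

GOTO = { [F → . P], [F → .], [P → + . F +], [P → . + F +], [P → .] }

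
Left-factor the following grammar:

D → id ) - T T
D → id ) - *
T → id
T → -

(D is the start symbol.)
Left-factoring transforms A → αβ₁ | αβ₂ into A → αA' and A' → β₁ | β₂
(α is the longest common prefix among the alternatives). Repeat until
no nonterminal has two alternatives with a common prefix.

Round 1: D has alternatives sharing prefix 'id ) -'. Introduce D': D → id ) - D'
  Add: D' → T T
  Add: D' → *

No remaining common prefixes — done.

Resulting grammar:
D → id ) - D'
D' → T T
D' → *
T → id
T → -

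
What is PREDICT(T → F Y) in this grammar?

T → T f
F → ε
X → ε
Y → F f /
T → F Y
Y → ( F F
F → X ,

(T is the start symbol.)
{ '(', ',', 'f' }

PREDICT(T → F Y) = (FIRST(RHS) \ {ε}) ∪ (FOLLOW(T) if ε ∈ FIRST(RHS), i.e. RHS ⇒* ε)
FIRST(F) = { ',', ε }
FIRST(Y) = { '(', ',', 'f' }
FIRST(F Y) = { '(', ',', 'f' }
ε ∉ FIRST(F Y), so FOLLOW(T) is not added.
PREDICT(T → F Y) = { '(', ',', 'f' }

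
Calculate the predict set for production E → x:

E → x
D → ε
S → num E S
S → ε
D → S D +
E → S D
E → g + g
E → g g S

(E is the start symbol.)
PREDICT(E → x) = (FIRST(RHS) \ {ε}) ∪ (FOLLOW(E) if ε ∈ FIRST(RHS), i.e. RHS ⇒* ε)
FIRST(x) = { 'x' }
ε ∉ FIRST(x), so FOLLOW(E) is not added.
PREDICT(E → x) = { 'x' }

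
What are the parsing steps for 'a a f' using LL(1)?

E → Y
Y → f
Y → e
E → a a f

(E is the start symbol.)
Stack is shown with the top on the left.

Stack    Input    Action
------------------------
E $      a a f $  output E → a a f
a a f $  a a f $  match 'a'
a f $    a f $    match 'a'
f $      f $      match 'f'
$        $        accept

The string is accepted.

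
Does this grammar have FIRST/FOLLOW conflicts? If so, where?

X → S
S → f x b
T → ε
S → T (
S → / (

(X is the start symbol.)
No FIRST/FOLLOW conflicts.

Nullable non-terminals: T.
T has a nullable alternative but only one production, so nothing to check.

S, X have no nullable alternative, so no FIRST/FOLLOW check is needed there.

No FIRST/FOLLOW conflicts found.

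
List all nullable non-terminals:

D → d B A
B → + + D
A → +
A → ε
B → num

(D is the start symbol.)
{ 'A' }

A non-terminal is nullable if it can derive ε (the empty string): either it has an ε-production, or it has a production whose right-hand side consists entirely of nullable non-terminals.

ε-productions: A → ε
So A is immediately nullable.
No further non-terminal can be added: every production for the remaining non-terminals contains a terminal or a non-nullable non-terminal.
Nullable = { 'A' }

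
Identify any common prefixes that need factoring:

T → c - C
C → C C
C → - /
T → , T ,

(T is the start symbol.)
Left-factoring is needed when two productions for the same non-terminal
share a common prefix on the right-hand side.

Productions for T:
  T → c - C
  T → , T ,
Productions for C:
  C → C C
  C → - /

No common prefixes found.

Answer: No, left-factoring is not needed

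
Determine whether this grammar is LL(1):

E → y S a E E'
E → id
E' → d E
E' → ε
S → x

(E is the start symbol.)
A grammar is LL(1) if for each non-terminal N with multiple productions, the predict sets of those productions are pairwise disjoint, where PREDICT(N → α) = (FIRST(α) \ {ε}) ∪ (FOLLOW(N) if α ⇒* ε).

Relevant sets:
  FOLLOW(E') = { $, 'd' }

For E:
  PREDICT(E → y S a E E') = { 'y' }
  PREDICT(E → id) = { 'id' }
For E':
  PREDICT(E' → d E) = { 'd' }
  PREDICT(E' → ε) = { $, 'd' }
S has a single production, so nothing to check there.

Conflict found: Predict set conflict for E': { 'd' }
The grammar is NOT LL(1).

Answer: No. Predict set conflict for E': { 'd' }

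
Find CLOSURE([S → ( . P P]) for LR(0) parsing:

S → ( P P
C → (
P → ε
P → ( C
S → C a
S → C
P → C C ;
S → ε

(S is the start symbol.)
Start with: [S → ( . P P]
  [S → ( . P P] has the dot before P: add [P → .], [P → . ( C], [P → . C C ;]
  [P → . C C ;] has the dot before C: add [C → . (]
No further items can be added.

CLOSURE = { [C → . (], [P → . ( C], [P → . C C ;], [P → .], [S → ( . P P] }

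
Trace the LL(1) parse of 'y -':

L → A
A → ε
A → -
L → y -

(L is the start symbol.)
Stack is shown with the top on the left.

Stack  Input  Action
--------------------
L $    y - $  output L → y -
y - $  y - $  match 'y'
- $    - $    match '-'
$      $      accept

The string is accepted.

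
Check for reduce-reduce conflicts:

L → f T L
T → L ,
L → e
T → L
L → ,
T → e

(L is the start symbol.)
Yes — I7: [L → e .] vs [T → e .]

Augment with L' → L and build the canonical LR(0) collection (I0 = CLOSURE({[L' → . L]}), then GOTO on every symbol after a dot until no new states appear). It has 10 states:
  I0: { [L → . ,], [L → . e], [L → . f T L], [L' → . L] }  — shift
  I1: { [L → , .] }  — reduce
  I2: { [L' → L .] }  — accept
  I3: { [L → e .] }  — reduce
  I4: { [L → . ,], [L → . e], [L → . f T L], [L → f . T L], [T → . L ,], [T → . L], [T → . e] }  — shift
  I5: { [T → L . ,], [T → L .] }  — shift, reduce
  I6: { [L → . ,], [L → . e], [L → . f T L], [L → f T . L] }  — shift
  I7: { [L → e .], [T → e .] }  — 2 reduces
  I8: { [L → f T L .] }  — reduce
  I9: { [T → L , .] }  — reduce

I7 contains complete items [L → e .], [T → e .] — reduce-reduce conflict.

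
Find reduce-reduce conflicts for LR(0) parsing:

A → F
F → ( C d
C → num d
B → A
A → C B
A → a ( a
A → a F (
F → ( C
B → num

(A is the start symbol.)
Augment with A' → A and build the canonical LR(0) collection (I0 = CLOSURE({[A' → . A]}), then GOTO on every symbol after a dot until no new states appear). It has 17 states:
  I0: { [A → . C B], [A → . F], [A → . a ( a], [A → . a F (], [A' → . A], [C → . num d], [F → . ( C d], [F → . ( C] }  — shift
  I1: { [C → . num d], [F → ( . C d], [F → ( . C] }  — shift
  I2: { [A' → A .] }  — accept
  I3: { [A → . C B], [A → . F], [A → . a ( a], [A → . a F (], [A → C . B], [B → . A], [B → . num], [C → . num d], [F → . ( C d], [F → . ( C] }  — shift
  I4: { [A → F .] }  — reduce
  I5: { [A → a . ( a], [A → a . F (], [F → . ( C d], [F → . ( C] }  — shift
  I6: { [C → num . d] }  — shift
  I7: { [C → num d .] }  — reduce
  I8: { [A → a ( . a], [C → . num d], [F → ( . C d], [F → ( . C] }  — shift
  I9: { [A → a F . (] }  — shift
  I10: { [A → a F ( .] }  — reduce
  I11: { [F → ( C . d], [F → ( C .] }  — shift, reduce
  I12: { [A → a ( a .] }  — reduce
  I13: { [F → ( C d .] }  — reduce
  I14: { [B → A .] }  — reduce
  I15: { [A → C B .] }  — reduce
  I16: { [B → num .], [C → num . d] }  — shift, reduce

No state contains more than one complete item.

Answer: No reduce-reduce conflicts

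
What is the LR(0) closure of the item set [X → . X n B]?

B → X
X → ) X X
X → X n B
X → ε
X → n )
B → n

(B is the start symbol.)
Start with: [X → . X n B]
  [X → . X n B] has the dot before X: add [X → . ) X X], [X → .], [X → . n )]
No further items can be added.

CLOSURE = { [X → . ) X X], [X → . X n B], [X → . n )], [X → .] }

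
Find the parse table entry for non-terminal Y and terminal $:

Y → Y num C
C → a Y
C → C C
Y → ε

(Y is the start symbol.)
To find M[Y, $], we find productions for Y where $ is in the predict set (PREDICT(N → α) = (FIRST(α) \ {ε}) ∪ (FOLLOW(N) if α ⇒* ε)).

Relevant sets:
  FIRST(Y) = { 'num', ε }
  FOLLOW(Y) = { $, 'a', 'num' }

Y → Y num C: PREDICT = { 'num' }
Y → ε: PREDICT = { $, 'a', 'num' }
  $ is in predict set, so this production goes in M[Y, $]

M[Y, $] = Y → ε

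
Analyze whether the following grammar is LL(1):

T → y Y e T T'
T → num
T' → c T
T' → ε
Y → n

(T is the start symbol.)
No. Predict set conflict for T': { 'c' }

Relevant sets:
  FOLLOW(T') = { $, 'c' }

For T:
  PREDICT(T → y Y e T T') = { 'y' }
  PREDICT(T → num) = { 'num' }
For T':
  PREDICT(T' → c T) = { 'c' }
  PREDICT(T' → ε) = { $, 'c' }
Y has a single production, so nothing to check there.

Conflict found: Predict set conflict for T': { 'c' }
The grammar is NOT LL(1).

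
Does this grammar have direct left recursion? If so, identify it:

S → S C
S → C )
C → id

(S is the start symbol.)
S → S C: LEFT RECURSIVE (starts with S)
S → C ): starts with C
C → id: starts with id

The grammar has direct left recursion on: S.

Answer: Yes, S is left-recursive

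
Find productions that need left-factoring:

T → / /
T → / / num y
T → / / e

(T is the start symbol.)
Left-factoring is needed when two productions for the same non-terminal
share a common prefix on the right-hand side.

Productions for T:
  T → / /
  T → / / num y
  T → / / e

Found common prefix '/ /' in productions for T

Answer: Yes, T has productions with common prefix '/ /'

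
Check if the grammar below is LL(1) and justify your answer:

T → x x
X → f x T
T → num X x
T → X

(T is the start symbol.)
Yes, the grammar is LL(1).

Relevant sets:
  FIRST(X) = { 'f' }

For T:
  PREDICT(T → x x) = { 'x' }
  PREDICT(T → num X x) = { 'num' }
  PREDICT(T → X) = { 'f' }
X has a single production, so nothing to check there.

All predict sets are disjoint. The grammar IS LL(1).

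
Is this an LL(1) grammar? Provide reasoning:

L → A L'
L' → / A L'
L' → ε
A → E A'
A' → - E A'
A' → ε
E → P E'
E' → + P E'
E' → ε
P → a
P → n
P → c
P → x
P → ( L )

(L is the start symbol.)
Yes, the grammar is LL(1).

Relevant sets:
  FOLLOW(L') = { $, ')' }
  FOLLOW(A') = { $, ')', '/' }
  FOLLOW(E') = { $, ')', '-', '/' }

For L':
  PREDICT(L' → '/' A L') = { '/' }
  PREDICT(L' → ε) = { $, ')' }
For A':
  PREDICT(A' → '-' E A') = { '-' }
  PREDICT(A' → ε) = { $, ')', '/' }
For E':
  PREDICT(E' → '+' P E') = { '+' }
  PREDICT(E' → ε) = { $, ')', '-', '/' }
For P:
  PREDICT(P → a) = { 'a' }
  PREDICT(P → n) = { 'n' }
  PREDICT(P → c) = { 'c' }
  PREDICT(P → x) = { 'x' }
  PREDICT(P → '(' L ')') = { '(' }
L, A, E have a single production, so nothing to check there.

All predict sets are disjoint. The grammar IS LL(1).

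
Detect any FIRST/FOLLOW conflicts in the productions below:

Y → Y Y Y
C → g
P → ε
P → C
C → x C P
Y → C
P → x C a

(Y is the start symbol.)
Nullable non-terminals: P.
FIRST sets used below: FIRST(C) = { 'g', 'x' }

P: nullable alternative(s) P → ε; FOLLOW(P) = { $, 'a', 'g', 'x' }
  P → ε: FIRST \ {ε} = { } — this is the only nullable alternative, skip
  P → C: FIRST \ {ε} = { 'g', 'x' } — overlaps FOLLOW(P) on { 'g', 'x' }: CONFLICT
  P → x C a: FIRST \ {ε} = { 'x' } — overlaps FOLLOW(P) on { 'x' }: CONFLICT

C, Y have no nullable alternative, so no FIRST/FOLLOW check is needed there.

So the grammar has 2 FIRST/FOLLOW conflicts (marked CONFLICT above).

Answer: Yes. P → C with FOLLOW(P) on { 'g', 'x' }; P → x C a with FOLLOW(P) on { 'x' }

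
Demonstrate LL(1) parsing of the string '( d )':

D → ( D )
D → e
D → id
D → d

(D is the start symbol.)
Stack is shown with the top on the left.

Stack    Input    Action
------------------------
D $      ( d ) $  output D → ( D )
( D ) $  ( d ) $  match '('
D ) $    d ) $    output D → d
d ) $    d ) $    match 'd'
) $      ) $      match ')'
$        $        accept

The string is accepted.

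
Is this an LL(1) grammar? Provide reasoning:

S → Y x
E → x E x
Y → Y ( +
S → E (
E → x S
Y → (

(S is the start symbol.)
No. Predict set conflict for E: { 'x' }

A grammar is LL(1) if for each non-terminal N with multiple productions, the predict sets of those productions are pairwise disjoint, where PREDICT(N → α) = (FIRST(α) \ {ε}) ∪ (FOLLOW(N) if α ⇒* ε).

Relevant sets:
  FIRST(Y) = { '(' }
  FIRST(E) = { 'x' }

For S:
  PREDICT(S → Y x) = { '(' }
  PREDICT(S → E '(') = { 'x' }
For E:
  PREDICT(E → x E x) = { 'x' }
  PREDICT(E → x S) = { 'x' }
For Y:
  PREDICT(Y → Y '(' '+') = { '(' }
  PREDICT(Y → '(') = { '(' }

Conflict found: Predict set conflict for E: { 'x' }
The grammar is NOT LL(1).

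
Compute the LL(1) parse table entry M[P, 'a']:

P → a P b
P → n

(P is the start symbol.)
To find M[P, 'a'], we find productions for P where 'a' is in the predict set (PREDICT(N → α) = (FIRST(α) \ {ε}) ∪ (FOLLOW(N) if α ⇒* ε)).

P → a P b: PREDICT = { 'a' }
  'a' is in predict set, so this production goes in M[P, 'a']
P → n: PREDICT = { 'n' }

M[P, 'a'] = P → a P b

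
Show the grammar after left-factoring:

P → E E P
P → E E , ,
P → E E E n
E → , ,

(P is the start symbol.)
P → E E P'
P' → P
P' → , ,
P' → E n
E → , ,

Left-factoring transforms A → αβ₁ | αβ₂ into A → αA' and A' → β₁ | β₂
(α is the longest common prefix among the alternatives). Repeat until
no nonterminal has two alternatives with a common prefix.

Round 1: P has alternatives sharing prefix 'E E'. Introduce P': P → E E P'
  Add: P' → P
  Add: P' → , ,
  Add: P' → E n

No remaining common prefixes — done.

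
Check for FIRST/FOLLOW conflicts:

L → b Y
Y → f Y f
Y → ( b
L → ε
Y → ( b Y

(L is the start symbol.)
No FIRST/FOLLOW conflicts.

A FIRST/FOLLOW conflict occurs when a non-terminal N has a nullable alternative N → β (β ⇒* ε) and another alternative N → α with FIRST(α) ∩ FOLLOW(N) ≠ ∅: on such a lookahead the parser cannot decide between expanding α and letting N vanish via β.

Nullable non-terminals: L.

L: nullable alternative(s) L → ε; FOLLOW(L) = { $ }
  L → b Y: FIRST \ {ε} = { 'b' } — disjoint from FOLLOW(L)
  L → ε: FIRST \ {ε} = { } — this is the only nullable alternative, skip

Y has no nullable alternative, so no FIRST/FOLLOW check is needed there.

No FIRST/FOLLOW conflicts found.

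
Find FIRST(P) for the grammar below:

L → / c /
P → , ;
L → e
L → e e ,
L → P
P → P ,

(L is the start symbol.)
{ ',' }

From P → , ;:
  - ',' is a terminal: add ',' and stop
From P → P ,:
  - P is the symbol being defined: contributes nothing new
    P is not nullable, so stop

Collecting: FIRST(P) = { ',' }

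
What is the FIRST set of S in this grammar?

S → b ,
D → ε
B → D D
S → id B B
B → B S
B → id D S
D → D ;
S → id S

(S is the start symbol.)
To compute FIRST(S), examine every production with S on the left-hand side, reading each right-hand side left to right until a non-nullable symbol is reached.

From S → b ,:
  - b is a terminal: add 'b' and stop
From S → id B B:
  - id is a terminal: add 'id' and stop
From S → id S:
  - id is a terminal: add 'id' and stop

Collecting: FIRST(S) = { 'b', 'id' }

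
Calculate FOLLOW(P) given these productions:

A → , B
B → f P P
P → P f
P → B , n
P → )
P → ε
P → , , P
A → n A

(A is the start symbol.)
{ $, ')', ',', 'f' }

To compute FOLLOW(P), find every occurrence of P on a right-hand side N → α P β: add FIRST(β) \ {ε}, and if β is empty or nullable also add FOLLOW(N). Iterate to a fixed point.

In B → f P P: P is followed by P, add FIRST(P) \ {ε} = { ')', ',', 'f' }
  P is nullable, so also add FOLLOW(B)
In B → f P P: P is at the end, add FOLLOW(B)
In P → P f: P is followed by f, add FIRST(f) \ {ε} = { 'f' }
In P → , , P: P is at the end; this adds FOLLOW(P) to itself — nothing new

The FOLLOW sets referred to above (computed the same way, to a fixed point):
  FOLLOW(B) = { $, ',' }

Taking the union: FOLLOW(P) = { $, ')', ',', 'f' }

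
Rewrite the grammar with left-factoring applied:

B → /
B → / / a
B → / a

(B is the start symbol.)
Left-factoring transforms A → αβ₁ | αβ₂ into A → αA' and A' → β₁ | β₂
(α is the longest common prefix among the alternatives). Repeat until
no nonterminal has two alternatives with a common prefix.

Round 1: B has alternatives sharing prefix '/'. Introduce B': B → / B'
  Add: B' → ε
  Add: B' → / a
  Add: B' → a

No remaining common prefixes — done.

Resulting grammar:
B → / B'
B' → ε
B' → / a
B' → a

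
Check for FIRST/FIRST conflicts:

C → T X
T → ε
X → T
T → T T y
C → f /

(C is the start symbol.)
No FIRST/FIRST conflicts.

FIRST sets of the non-terminals at (or reachable through a nullable prefix from) the front of some alternative:
  FIRST(T) = { 'y', ε }
  FIRST(X) = { 'y', ε }

Productions for C:
  C → T X: FIRST = { 'y', ε }
  C → f /: FIRST = { 'f' }
Productions for T:
  T → ε: FIRST = { ε }
  T → T T y: FIRST = { 'y' }
X has only one production, so no FIRST/FIRST conflict is possible there.

All alternatives of each non-terminal have pairwise disjoint FIRST sets.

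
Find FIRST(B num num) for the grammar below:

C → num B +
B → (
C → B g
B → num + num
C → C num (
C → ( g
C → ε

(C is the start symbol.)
{ '(', 'num' }

FIRST sets of the non-terminals involved (from the grammar, by fixed-point iteration):
  FIRST(B) = { '(', 'num' }

To compute FIRST(B num num), process the symbols left to right:
Symbol B is a non-terminal. Add FIRST(B) \ {ε} = { '(', 'num' }
B is not nullable (ε ∉ FIRST(B)), so stop here.
FIRST(B num num) = { '(', 'num' }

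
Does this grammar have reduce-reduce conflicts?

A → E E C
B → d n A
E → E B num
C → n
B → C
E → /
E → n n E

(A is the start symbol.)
Yes — I16: [A → E E C .] vs [B → C .]

Augment with A' → A and build the canonical LR(0) collection (I0 = CLOSURE({[A' → . A]}), then GOTO on every symbol after a dot until no new states appear). It has 17 states:
  I0: { [A → . E E C], [A' → . A], [E → . /], [E → . E B num], [E → . n n E] }  — shift
  I1: { [E → / .] }  — reduce
  I2: { [A' → A .] }  — accept
  I3: { [A → E . E C], [B → . C], [B → . d n A], [C → . n], [E → . /], [E → . E B num], [E → . n n E], [E → E . B num] }  — shift
  I4: { [E → n . n E] }  — shift
  I5: { [E → . /], [E → . E B num], [E → . n n E], [E → n n . E] }  — shift
  I6: { [B → . C], [B → . d n A], [C → . n], [E → E . B num], [E → n n E .] }  — shift, reduce
  I7: { [E → E B . num] }  — shift
  I8: { [B → C .] }  — reduce
  I9: { [B → d . n A] }  — shift
  I10: { [C → n .] }  — reduce
  I11: { [A → . E E C], [B → d n . A], [E → . /], [E → . E B num], [E → . n n E] }  — shift
  I12: { [B → d n A .] }  — reduce
  I13: { [E → E B num .] }  — reduce
  I14: { [A → E E . C], [B → . C], [B → . d n A], [C → . n], [E → E . B num] }  — shift
  I15: { [C → n .], [E → n . n E] }  — shift, reduce
  I16: { [A → E E C .], [B → C .] }  — 2 reduces

I16 contains complete items [A → E E C .], [B → C .] — reduce-reduce conflict.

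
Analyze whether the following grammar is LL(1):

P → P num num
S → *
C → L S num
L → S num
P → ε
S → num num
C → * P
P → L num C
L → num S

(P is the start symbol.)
Relevant sets:
  FIRST(P) = { '*', 'num', ε }
  FIRST(L) = { '*', 'num' }
  FIRST(S) = { '*', 'num' }
  FOLLOW(P) = { $, 'num' }

For P:
  PREDICT(P → P num num) = { '*', 'num' }
  PREDICT(P → ε) = { $, 'num' }
  PREDICT(P → L num C) = { '*', 'num' }
For S:
  PREDICT(S → '*') = { '*' }
  PREDICT(S → num num) = { 'num' }
For C:
  PREDICT(C → L S num) = { '*', 'num' }
  PREDICT(C → '*' P) = { '*' }
For L:
  PREDICT(L → S num) = { '*', 'num' }
  PREDICT(L → num S) = { 'num' }

Conflict found: Predict set conflict for P: { 'num' }
The grammar is NOT LL(1).

Answer: No. Predict set conflict for P: { 'num' }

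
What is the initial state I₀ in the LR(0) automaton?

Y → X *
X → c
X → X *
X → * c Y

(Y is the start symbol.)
{ [X → . * c Y], [X → . X *], [X → . c], [Y → . X *], [Y' → . Y] }

First, augment the grammar with Y' → Y
I₀ = CLOSURE({ [Y' → . Y] }):
  [Y' → . Y] has the dot before Y: add [Y → . X *]
  [Y → . X *] has the dot before X: add [X → . c], [X → . X *], [X → . * c Y]
No further items can be added.

I₀ = { [X → . * c Y], [X → . X *], [X → . c], [Y → . X *], [Y' → . Y] }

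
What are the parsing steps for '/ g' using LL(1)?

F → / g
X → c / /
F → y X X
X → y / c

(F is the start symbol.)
Stack is shown with the top on the left.

Stack  Input  Action
--------------------
F $    / g $  output F → / g
/ g $  / g $  match '/'
g $    g $    match 'g'
$      $      accept

The string is accepted.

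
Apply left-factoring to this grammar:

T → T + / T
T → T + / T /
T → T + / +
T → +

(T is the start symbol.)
Left-factoring transforms A → αβ₁ | αβ₂ into A → αA' and A' → β₁ | β₂
(α is the longest common prefix among the alternatives). Repeat until
no nonterminal has two alternatives with a common prefix.

Round 1: T has alternatives sharing prefix 'T + /'. Introduce T': T → T + / T'
  Add: T' → T
  Add: T' → T /
  Add: T' → +

Round 2: T' has alternatives sharing prefix 'T'. Introduce T'': T' → T T''
  Add: T'' → ε
  Add: T'' → /

No remaining common prefixes — done.

Resulting grammar:
T → T + / T'
T' → T T''
T'' → ε
T'' → /
T' → +
T → +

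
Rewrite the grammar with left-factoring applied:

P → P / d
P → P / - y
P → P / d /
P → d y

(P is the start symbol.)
Left-factoring transforms A → αβ₁ | αβ₂ into A → αA' and A' → β₁ | β₂
(α is the longest common prefix among the alternatives). Repeat until
no nonterminal has two alternatives with a common prefix.

Round 1: P has alternatives sharing prefix 'P /'. Introduce P': P → P / P'
  Add: P' → d
  Add: P' → - y
  Add: P' → d /

Round 2: P' has alternatives sharing prefix 'd'. Introduce P'': P' → d P''
  Add: P'' → ε
  Add: P'' → /

No remaining common prefixes — done.

Resulting grammar:
P → P / P'
P' → d P''
P'' → ε
P'' → /
P' → - y
P → d y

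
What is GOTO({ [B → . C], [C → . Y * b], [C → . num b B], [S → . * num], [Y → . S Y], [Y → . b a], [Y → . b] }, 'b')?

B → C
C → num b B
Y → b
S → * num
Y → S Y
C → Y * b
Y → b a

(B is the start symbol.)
GOTO(I, 'b') = CLOSURE({ [A → αX.β] : [A → α.Xβ] ∈ I, X = 'b' })

Items with dot before 'b', with the dot advanced:
  [Y → . b] → [Y → b .]
  [Y → . b a] → [Y → b . a]
Closure adds nothing (no advanced item has the dot before a non-terminal).

GOTO = { [Y → b . a], [Y → b .] }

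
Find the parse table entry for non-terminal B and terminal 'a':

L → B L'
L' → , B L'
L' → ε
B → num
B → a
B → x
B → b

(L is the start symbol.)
To find M[B, 'a'], we find productions for B where 'a' is in the predict set (PREDICT(N → α) = (FIRST(α) \ {ε}) ∪ (FOLLOW(N) if α ⇒* ε)).

B → num: PREDICT = { 'num' }
B → a: PREDICT = { 'a' }
  'a' is in predict set, so this production goes in M[B, 'a']
B → x: PREDICT = { 'x' }
B → b: PREDICT = { 'b' }

M[B, 'a'] = B → a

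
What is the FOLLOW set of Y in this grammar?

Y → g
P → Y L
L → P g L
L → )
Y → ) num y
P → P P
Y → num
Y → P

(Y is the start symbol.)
Y is the start symbol, so $ ∈ FOLLOW(Y).
In P → Y L: Y is followed by L, add FIRST(L) \ {ε} = { ')', 'g', 'num' }

Taking the union: FOLLOW(Y) = { $, ')', 'g', 'num' }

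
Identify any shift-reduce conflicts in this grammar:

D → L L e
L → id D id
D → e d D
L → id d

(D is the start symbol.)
A shift-reduce conflict occurs when an LR(0) state has both:
  - a complete (reduce) item [A → α .] (dot at the end), and
  - a shift item [B → β . c γ] (dot before a terminal).

Augment with D' → D and build the canonical LR(0) collection (I0 = CLOSURE({[D' → . D]}), then GOTO on every symbol after a dot until no new states appear). It has 12 states:
  I0: { [D → . L L e], [D → . e d D], [D' → . D], [L → . id D id], [L → . id d] }  — shift
  I1: { [D' → D .] }  — accept
  I2: { [D → L . L e], [L → . id D id], [L → . id d] }  — shift
  I3: { [D → e . d D] }  — shift
  I4: { [D → . L L e], [D → . e d D], [L → . id D id], [L → . id d], [L → id . D id], [L → id . d] }  — shift
  I5: { [L → id D . id] }  — shift
  I6: { [L → id d .] }  — reduce
  I7: { [L → id D id .] }  — reduce
  I8: { [D → . L L e], [D → . e d D], [D → e d . D], [L → . id D id], [L → . id d] }  — shift
  I9: { [D → e d D .] }  — reduce
  I10: { [D → L L . e] }  — shift
  I11: { [D → L L e .] }  — reduce

No state contains both a complete item and a shift item.

Answer: No shift-reduce conflicts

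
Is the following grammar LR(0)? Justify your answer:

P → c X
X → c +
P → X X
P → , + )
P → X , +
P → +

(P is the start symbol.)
Augment with P' → P and build the canonical LR(0) collection (I0 = CLOSURE({[P' → . P]}), then GOTO on every symbol after a dot until no new states appear). It has 14 states:
  I0: { [P → . +], [P → . , + )], [P → . X , +], [P → . X X], [P → . c X], [P' → . P], [X → . c +] }  — shift
  I1: { [P → + .] }  — reduce
  I2: { [P → , . + )] }  — shift
  I3: { [P' → P .] }  — accept
  I4: { [P → X . , +], [P → X . X], [X → . c +] }  — shift
  I5: { [P → c . X], [X → . c +], [X → c . +] }  — shift
  I6: { [X → c + .] }  — reduce
  I7: { [P → c X .] }  — reduce
  I8: { [X → c . +] }  — shift
  I9: { [P → X , . +] }  — shift
  I10: { [P → X X .] }  — reduce
  I11: { [P → X , + .] }  — reduce
  I12: { [P → , + . )] }  — shift
  I13: { [P → , + ) .] }  — reduce

Every state is either a pure shift/goto state or contains exactly one complete item and nothing to shift — no conflicts. The grammar is LR(0).

Answer: Yes, the grammar is LR(0)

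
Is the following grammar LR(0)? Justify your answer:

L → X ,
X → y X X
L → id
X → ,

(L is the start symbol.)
Yes, the grammar is LR(0)

A grammar is LR(0) if no state in the canonical LR(0) collection has:
  - both a shift item (dot before a terminal) and a complete item (shift-reduce conflict), or
  - two or more complete items (reduce-reduce conflict; the accept item [L' → L .] counts as a complete item here).

Augment with L' → L and build the canonical LR(0) collection (I0 = CLOSURE({[L' → . L]}), then GOTO on every symbol after a dot until no new states appear). It has 9 states:
  I0: { [L → . X ,], [L → . id], [L' → . L], [X → . ,], [X → . y X X] }  — shift
  I1: { [X → , .] }  — reduce
  I2: { [L' → L .] }  — accept
  I3: { [L → X . ,] }  — shift
  I4: { [L → id .] }  — reduce
  I5: { [X → . ,], [X → . y X X], [X → y . X X] }  — shift
  I6: { [X → . ,], [X → . y X X], [X → y X . X] }  — shift
  I7: { [X → y X X .] }  — reduce
  I8: { [L → X , .] }  — reduce

Every state is either a pure shift/goto state or contains exactly one complete item and nothing to shift — no conflicts. The grammar is LR(0).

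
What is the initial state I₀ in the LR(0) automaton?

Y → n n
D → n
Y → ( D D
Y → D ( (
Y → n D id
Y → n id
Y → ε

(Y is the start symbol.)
First, augment the grammar with Y' → Y
I₀ = CLOSURE({ [Y' → . Y] }):
  [Y' → . Y] has the dot before Y: add [Y → . n n], [Y → . ( D D], [Y → . D ( (], [Y → . n D id], [Y → . n id], [Y → .]
  [Y → . D ( (] has the dot before D: add [D → . n]
No further items can be added.

I₀ = { [D → . n], [Y → . ( D D], [Y → . D ( (], [Y → . n D id], [Y → . n id], [Y → . n n], [Y → .], [Y' → . Y] }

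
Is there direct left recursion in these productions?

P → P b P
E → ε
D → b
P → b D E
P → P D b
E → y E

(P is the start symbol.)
Yes, P is left-recursive

P → P b P: LEFT RECURSIVE (starts with P)
E → ε: starts with ε
D → b: starts with b
P → b D E: starts with b
P → P D b: LEFT RECURSIVE (starts with P)
E → y E: starts with y

The grammar has direct left recursion on: P.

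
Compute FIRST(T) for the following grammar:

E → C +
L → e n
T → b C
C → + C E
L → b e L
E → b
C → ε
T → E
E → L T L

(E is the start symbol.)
To compute FIRST(T), examine every production with T on the left-hand side, reading each right-hand side left to right until a non-nullable symbol is reached.

FIRST sets of the other non-terminals involved (by the same procedure, iterated to a fixed point):
  FIRST(E) = { '+', 'b', 'e' }

From T → b C:
  - b is a terminal: add 'b' and stop
From T → E:
  - E is a non-terminal: add FIRST(E) \ {ε} = { '+', 'b', 'e' }
    E is not nullable, so stop

Collecting: FIRST(T) = { '+', 'b', 'e' }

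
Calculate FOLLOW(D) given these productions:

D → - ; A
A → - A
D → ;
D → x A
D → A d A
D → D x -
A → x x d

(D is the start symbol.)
D is the start symbol, so $ ∈ FOLLOW(D).
In D → D x -: D is followed by x '-', add FIRST(x '-') \ {ε} = { 'x' }

Taking the union: FOLLOW(D) = { $, 'x' }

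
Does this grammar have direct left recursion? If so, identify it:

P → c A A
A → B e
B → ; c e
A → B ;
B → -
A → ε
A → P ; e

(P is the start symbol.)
No direct left recursion

P → c A A: starts with c
A → B e: starts with B
B → ; c e: starts with ';'
A → B ;: starts with B
B → -: starts with '-'
A → ε: starts with ε
A → P ; e: starts with P

No direct left recursion found.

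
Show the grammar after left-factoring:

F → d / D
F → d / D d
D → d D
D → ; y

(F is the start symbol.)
F → d / D F'
F' → ε
F' → d
D → d D
D → ; y

Left-factoring transforms A → αβ₁ | αβ₂ into A → αA' and A' → β₁ | β₂
(α is the longest common prefix among the alternatives). Repeat until
no nonterminal has two alternatives with a common prefix.

Round 1: F has alternatives sharing prefix 'd / D'. Introduce F': F → d / D F'
  Add: F' → ε
  Add: F' → d

No remaining common prefixes — done.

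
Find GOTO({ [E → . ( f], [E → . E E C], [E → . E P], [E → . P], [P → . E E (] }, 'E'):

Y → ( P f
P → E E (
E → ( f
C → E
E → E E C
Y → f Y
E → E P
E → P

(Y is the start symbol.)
{ [E → . ( f], [E → . E E C], [E → . E P], [E → . P], [E → E . E C], [E → E . P], [P → . E E (], [P → E . E (] }

GOTO(I, 'E') = CLOSURE({ [A → αX.β] : [A → α.Xβ] ∈ I, X = 'E' })

Items with dot before 'E', with the dot advanced:
  [E → . E E C] → [E → E . E C]
  [E → . E P] → [E → E . P]
  [P → . E E (] → [P → E . E (]
Closure of the advanced items:
  [E → E . E C] has the dot before E: add [E → . ( f], [E → . E E C], [E → . E P], [E → . P]
  [E → E . P] has the dot before P: add [P → . E E (]

GOTO = { [E → . ( f], [E → . E E C], [E → . E P], [E → . P], [E → E . E C], [E → E . P], [P → . E E (], [P → E . E (] }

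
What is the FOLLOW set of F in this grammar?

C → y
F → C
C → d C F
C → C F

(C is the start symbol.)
In C → d C F: F is at the end, add FOLLOW(C)
In C → C F: F is at the end, add FOLLOW(C)

The FOLLOW sets referred to above (computed the same way, to a fixed point):
  FOLLOW(C) = { $, 'd', 'y' }

Taking the union: FOLLOW(F) = { $, 'd', 'y' }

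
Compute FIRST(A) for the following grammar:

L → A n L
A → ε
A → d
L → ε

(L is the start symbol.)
{ 'd', ε }

From A → ε:
  - ε-production, so ε ∈ FIRST(A)
From A → d:
  - d is a terminal: add 'd' and stop

Collecting: FIRST(A) = { 'd', ε }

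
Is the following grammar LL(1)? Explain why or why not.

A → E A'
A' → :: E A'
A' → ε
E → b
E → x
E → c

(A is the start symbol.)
A grammar is LL(1) if for each non-terminal N with multiple productions, the predict sets of those productions are pairwise disjoint, where PREDICT(N → α) = (FIRST(α) \ {ε}) ∪ (FOLLOW(N) if α ⇒* ε).

Relevant sets:
  FOLLOW(A') = { $ }

For A':
  PREDICT(A' → :: E A') = { '::' }
  PREDICT(A' → ε) = { $ }
For E:
  PREDICT(E → b) = { 'b' }
  PREDICT(E → x) = { 'x' }
  PREDICT(E → c) = { 'c' }
A has a single production, so nothing to check there.

All predict sets are disjoint. The grammar IS LL(1).

Answer: Yes, the grammar is LL(1).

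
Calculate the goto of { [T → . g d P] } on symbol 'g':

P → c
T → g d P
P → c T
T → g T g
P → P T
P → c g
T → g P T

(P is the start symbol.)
GOTO(I, 'g') = CLOSURE({ [A → αX.β] : [A → α.Xβ] ∈ I, X = 'g' })

Items with dot before 'g', with the dot advanced:
  [T → . g d P] → [T → g . d P]
Closure adds nothing (no advanced item has the dot before a non-terminal).

GOTO = { [T → g . d P] }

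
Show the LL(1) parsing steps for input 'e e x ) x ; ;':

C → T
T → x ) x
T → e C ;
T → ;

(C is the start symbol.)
LL(1) parsing maintains a stack (initially the start symbol over $) and the input. At each step: if the stack top is a terminal, match it against the current input token; if it is a non-terminal N, replace it with the RHS of M[N, lookahead] (the unique production whose predict set contains the lookahead).

Stack is shown with the top on the left.

Stack        Input            Action
------------------------------------
C $          e e x ) x ; ; $  output C → T
T $          e e x ) x ; ; $  output T → e C ;
e C ; $      e e x ) x ; ; $  match 'e'
C ; $        e x ) x ; ; $    output C → T
T ; $        e x ) x ; ; $    output T → e C ;
e C ; ; $    e x ) x ; ; $    match 'e'
C ; ; $      x ) x ; ; $      output C → T
T ; ; $      x ) x ; ; $      output T → x ) x
x ) x ; ; $  x ) x ; ; $      match 'x'
) x ; ; $    ) x ; ; $        match ')'
x ; ; $      x ; ; $          match 'x'
; ; $        ; ; $            match ';'
; $          ; $              match ';'
$            $                accept

The string is accepted.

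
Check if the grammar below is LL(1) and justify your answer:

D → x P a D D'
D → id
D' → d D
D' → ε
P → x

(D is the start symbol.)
Relevant sets:
  FOLLOW(D') = { $, 'd' }

For D:
  PREDICT(D → x P a D D') = { 'x' }
  PREDICT(D → id) = { 'id' }
For D':
  PREDICT(D' → d D) = { 'd' }
  PREDICT(D' → ε) = { $, 'd' }
P has a single production, so nothing to check there.

Conflict found: Predict set conflict for D': { 'd' }
The grammar is NOT LL(1).

Answer: No. Predict set conflict for D': { 'd' }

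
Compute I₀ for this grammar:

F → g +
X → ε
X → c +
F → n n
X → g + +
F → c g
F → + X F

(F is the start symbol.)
First, augment the grammar with F' → F
I₀ = CLOSURE({ [F' → . F] }):
  [F' → . F] has the dot before F: add [F → . g +], [F → . n n], [F → . c g], [F → . + X F]
No further items can be added.

I₀ = { [F → . + X F], [F → . c g], [F → . g +], [F → . n n], [F' → . F] }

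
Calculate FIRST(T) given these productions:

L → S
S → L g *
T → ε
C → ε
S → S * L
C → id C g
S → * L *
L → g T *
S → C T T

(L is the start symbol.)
To compute FIRST(T), examine every production with T on the left-hand side, reading each right-hand side left to right until a non-nullable symbol is reached.

From T → ε:
  - ε-production, so ε ∈ FIRST(T)

Collecting: FIRST(T) = { ε }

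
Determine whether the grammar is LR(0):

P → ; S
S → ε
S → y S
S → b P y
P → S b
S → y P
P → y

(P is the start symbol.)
A grammar is LR(0) if no state in the canonical LR(0) collection has:
  - both a shift item (dot before a terminal) and a complete item (shift-reduce conflict), or
  - two or more complete items (reduce-reduce conflict; the accept item [P' → P .] counts as a complete item here).

Augment with P' → P and build the canonical LR(0) collection (I0 = CLOSURE({[P' → . P]}), then GOTO on every symbol after a dot until no new states appear). It has 13 states:
  I0: { [P → . ; S], [P → . S b], [P → . y], [P' → . P], [S → . b P y], [S → . y P], [S → . y S], [S → .] }  — shift, reduce
  I1: { [P → ; . S], [S → . b P y], [S → . y P], [S → . y S], [S → .] }  — shift, reduce
  I2: { [P' → P .] }  — accept
  I3: { [P → S . b] }  — shift
  I4: { [P → . ; S], [P → . S b], [P → . y], [S → . b P y], [S → . y P], [S → . y S], [S → .], [S → b . P y] }  — shift, reduce
  I5: { [P → . ; S], [P → . S b], [P → . y], [P → y .], [S → . b P y], [S → . y P], [S → . y S], [S → .], [S → y . P], [S → y . S] }  — shift, 2 reduces
  I6: { [S → y P .] }  — reduce
  I7: { [P → S . b], [S → y S .] }  — shift, reduce
  I8: { [P → S b .] }  — reduce
  I9: { [S → b P . y] }  — shift
  I10: { [S → b P y .] }  — reduce
  I11: { [P → ; S .] }  — reduce
  I12: { [P → . ; S], [P → . S b], [P → . y], [S → . b P y], [S → . y P], [S → . y S], [S → .], [S → y . P], [S → y . S] }  — shift, reduce

Conflict in state I0:
  Shift-reduce conflict between [S → .] and [P → . ; S]
So the grammar is NOT LR(0).

Answer: No. Shift-reduce conflict between [S → .] and [P → . ; S]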